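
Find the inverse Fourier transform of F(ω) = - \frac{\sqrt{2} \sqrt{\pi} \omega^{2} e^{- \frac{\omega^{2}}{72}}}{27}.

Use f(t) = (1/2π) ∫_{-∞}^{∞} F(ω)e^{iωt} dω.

f(t) = 4 \left(72 t^{2} - 2\right) e^{- 18 t^{2}}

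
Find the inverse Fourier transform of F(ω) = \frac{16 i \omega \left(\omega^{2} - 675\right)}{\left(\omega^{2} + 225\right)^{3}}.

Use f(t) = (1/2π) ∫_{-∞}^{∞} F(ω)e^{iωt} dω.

f(t) = 4 t e^{- 15 \left|{t}\right|} \left|{t}\right|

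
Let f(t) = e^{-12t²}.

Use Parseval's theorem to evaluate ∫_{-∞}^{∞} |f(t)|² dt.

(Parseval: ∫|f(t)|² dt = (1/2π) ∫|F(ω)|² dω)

∫|f(t)|² dt = \frac{\sqrt{6} \sqrt{\pi}}{12}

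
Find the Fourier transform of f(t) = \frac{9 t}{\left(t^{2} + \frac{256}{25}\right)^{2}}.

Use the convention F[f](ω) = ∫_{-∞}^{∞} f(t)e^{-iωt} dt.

F(ω) = - \frac{45 i \pi \omega e^{- \frac{16 \left|{\omega}\right|}{5}}}{32}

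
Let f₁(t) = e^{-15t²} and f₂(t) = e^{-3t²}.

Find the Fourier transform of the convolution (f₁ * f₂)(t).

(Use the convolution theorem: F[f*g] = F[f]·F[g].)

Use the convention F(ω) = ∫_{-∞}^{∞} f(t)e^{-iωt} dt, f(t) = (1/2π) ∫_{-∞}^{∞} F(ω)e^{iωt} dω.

F[f₁*f₂](ω) = \frac{\sqrt{5} \pi e^{- \frac{\omega^{2}}{10}}}{15}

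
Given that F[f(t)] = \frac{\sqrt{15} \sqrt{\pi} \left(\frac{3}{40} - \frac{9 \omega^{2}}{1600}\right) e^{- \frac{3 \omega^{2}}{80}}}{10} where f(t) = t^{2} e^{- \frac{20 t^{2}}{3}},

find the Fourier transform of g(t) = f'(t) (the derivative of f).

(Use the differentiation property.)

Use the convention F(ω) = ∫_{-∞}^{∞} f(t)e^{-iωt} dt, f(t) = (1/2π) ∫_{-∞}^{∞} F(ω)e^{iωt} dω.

F[g](ω) = \frac{3 \sqrt{15} i \sqrt{\pi} \omega \left(40 - 3 \omega^{2}\right) e^{- \frac{3 \omega^{2}}{80}}}{16000}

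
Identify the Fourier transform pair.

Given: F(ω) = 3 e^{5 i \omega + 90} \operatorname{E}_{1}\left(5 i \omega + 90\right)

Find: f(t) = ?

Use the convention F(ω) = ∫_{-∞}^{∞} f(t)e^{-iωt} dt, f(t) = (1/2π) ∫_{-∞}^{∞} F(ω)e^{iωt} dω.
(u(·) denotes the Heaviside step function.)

f(t) = \frac{3 e^{- 18 t} u\left(t\right)}{t + 5}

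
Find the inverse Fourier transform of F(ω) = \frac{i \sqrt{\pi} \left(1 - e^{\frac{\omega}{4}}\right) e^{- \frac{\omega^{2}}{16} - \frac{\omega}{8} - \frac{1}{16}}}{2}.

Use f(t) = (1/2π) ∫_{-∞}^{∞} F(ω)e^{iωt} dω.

f(t) = 2 e^{- 4 t^{2}} \sin{\left(t \right)}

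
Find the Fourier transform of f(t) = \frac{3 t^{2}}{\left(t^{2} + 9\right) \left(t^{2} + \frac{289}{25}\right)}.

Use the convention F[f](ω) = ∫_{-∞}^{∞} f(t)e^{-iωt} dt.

F(ω) = - \frac{225 \pi e^{- 3 \left|{\omega}\right|}}{64} + \frac{255 \pi e^{- \frac{17 \left|{\omega}\right|}{5}}}{64}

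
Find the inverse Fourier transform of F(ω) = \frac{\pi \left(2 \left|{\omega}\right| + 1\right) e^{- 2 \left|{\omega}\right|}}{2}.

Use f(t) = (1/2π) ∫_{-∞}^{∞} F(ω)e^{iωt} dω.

f(t) = \frac{8}{\left(t^{2} + 4\right)^{2}}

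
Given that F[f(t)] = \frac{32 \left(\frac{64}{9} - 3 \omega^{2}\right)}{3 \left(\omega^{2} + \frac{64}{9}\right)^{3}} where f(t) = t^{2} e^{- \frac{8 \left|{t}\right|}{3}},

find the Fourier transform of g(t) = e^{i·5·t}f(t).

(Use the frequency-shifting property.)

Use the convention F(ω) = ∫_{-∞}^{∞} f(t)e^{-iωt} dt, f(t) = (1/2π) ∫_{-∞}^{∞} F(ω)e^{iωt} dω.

F[g](ω) = \frac{864 \left(64 - 27 \left(\omega - 5\right)^{2}\right)}{\left(9 \left(\omega - 5\right)^{2} + 64\right)^{3}}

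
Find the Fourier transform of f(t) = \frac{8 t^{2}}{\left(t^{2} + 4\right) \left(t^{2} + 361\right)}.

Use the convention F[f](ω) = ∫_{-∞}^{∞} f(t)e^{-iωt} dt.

F(ω) = \frac{8 \pi \left(19 - 2 e^{17 \left|{\omega}\right|}\right) e^{- 19 \left|{\omega}\right|}}{357}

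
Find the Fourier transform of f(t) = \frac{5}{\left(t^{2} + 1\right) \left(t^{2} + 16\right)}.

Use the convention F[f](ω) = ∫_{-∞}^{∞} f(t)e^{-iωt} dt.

F(ω) = \frac{\pi e^{- \left|{\omega}\right|}}{3} - \frac{\pi e^{- 4 \left|{\omega}\right|}}{12}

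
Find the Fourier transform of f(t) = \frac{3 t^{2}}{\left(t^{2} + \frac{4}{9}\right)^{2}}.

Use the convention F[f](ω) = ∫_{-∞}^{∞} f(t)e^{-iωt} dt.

F(ω) = \frac{3 \pi \left(3 - 2 \left|{\omega}\right|\right) e^{- \frac{2 \left|{\omega}\right|}{3}}}{4}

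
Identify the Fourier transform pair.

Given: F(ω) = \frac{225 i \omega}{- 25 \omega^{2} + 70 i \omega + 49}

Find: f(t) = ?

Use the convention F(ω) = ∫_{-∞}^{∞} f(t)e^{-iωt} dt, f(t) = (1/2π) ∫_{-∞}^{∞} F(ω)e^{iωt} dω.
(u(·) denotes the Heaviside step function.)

f(t) = 9 \left(1 - \frac{7 t}{5}\right) e^{- \frac{7 t}{5}} u\left(t\right)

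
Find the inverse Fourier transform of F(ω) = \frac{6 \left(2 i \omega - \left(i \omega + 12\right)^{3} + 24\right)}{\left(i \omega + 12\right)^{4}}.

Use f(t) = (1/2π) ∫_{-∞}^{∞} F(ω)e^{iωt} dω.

f(t) = 6 \left(t^{2} - 1\right) e^{- 12 t} u\left(t\right)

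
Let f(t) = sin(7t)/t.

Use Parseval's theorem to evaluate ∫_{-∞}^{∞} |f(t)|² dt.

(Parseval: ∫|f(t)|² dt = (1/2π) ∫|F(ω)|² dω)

∫|f(t)|² dt = 7 \pi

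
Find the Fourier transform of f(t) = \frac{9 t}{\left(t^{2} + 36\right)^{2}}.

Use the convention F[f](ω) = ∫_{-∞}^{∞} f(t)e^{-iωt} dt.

F(ω) = - \frac{3 i \pi \omega e^{- 6 \left|{\omega}\right|}}{4}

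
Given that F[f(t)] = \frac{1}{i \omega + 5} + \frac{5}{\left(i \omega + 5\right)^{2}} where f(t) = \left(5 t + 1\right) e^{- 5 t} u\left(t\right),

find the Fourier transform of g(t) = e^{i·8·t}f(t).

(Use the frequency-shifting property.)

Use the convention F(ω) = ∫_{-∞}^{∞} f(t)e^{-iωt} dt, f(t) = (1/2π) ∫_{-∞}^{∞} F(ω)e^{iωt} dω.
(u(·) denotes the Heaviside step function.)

F[g](ω) = \frac{5 i \left(\omega - 8\right) + \left(i \left(\omega - 8\right) + 5\right)^{2} + 25}{\left(i \left(\omega - 8\right) + 5\right)^{3}}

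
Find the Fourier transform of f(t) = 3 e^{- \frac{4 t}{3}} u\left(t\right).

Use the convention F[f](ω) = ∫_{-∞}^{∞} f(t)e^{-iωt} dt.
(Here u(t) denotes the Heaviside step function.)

F(ω) = \frac{9}{3 i \omega + 4}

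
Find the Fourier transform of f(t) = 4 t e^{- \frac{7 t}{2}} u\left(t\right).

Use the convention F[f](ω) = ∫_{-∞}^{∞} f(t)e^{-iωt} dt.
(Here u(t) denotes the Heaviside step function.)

F(ω) = \frac{16}{\left(2 i \omega + 7\right)^{2}}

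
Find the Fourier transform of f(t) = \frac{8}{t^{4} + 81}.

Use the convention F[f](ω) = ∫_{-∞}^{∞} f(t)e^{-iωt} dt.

F(ω) = \frac{8 \pi e^{- \frac{3 \sqrt{2} \left|{\omega}\right|}{2}} \sin{\left(\frac{3 \sqrt{2} \left|{\omega}\right|}{2} + \frac{\pi}{4} \right)}}{27}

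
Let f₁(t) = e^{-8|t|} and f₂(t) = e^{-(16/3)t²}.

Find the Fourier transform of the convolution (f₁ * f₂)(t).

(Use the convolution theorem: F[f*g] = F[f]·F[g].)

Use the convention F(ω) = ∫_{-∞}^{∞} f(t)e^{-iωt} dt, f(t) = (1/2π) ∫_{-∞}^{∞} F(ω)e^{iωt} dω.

F[f₁*f₂](ω) = \frac{4 \sqrt{3} \sqrt{\pi} e^{- \frac{3 \omega^{2}}{64}}}{\omega^{2} + 64}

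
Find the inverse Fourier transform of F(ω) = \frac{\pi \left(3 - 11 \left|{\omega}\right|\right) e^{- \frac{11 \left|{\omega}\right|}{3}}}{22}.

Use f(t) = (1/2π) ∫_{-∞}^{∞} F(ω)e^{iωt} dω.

f(t) = \frac{t^{2}}{\left(t^{2} + \frac{121}{9}\right)^{2}}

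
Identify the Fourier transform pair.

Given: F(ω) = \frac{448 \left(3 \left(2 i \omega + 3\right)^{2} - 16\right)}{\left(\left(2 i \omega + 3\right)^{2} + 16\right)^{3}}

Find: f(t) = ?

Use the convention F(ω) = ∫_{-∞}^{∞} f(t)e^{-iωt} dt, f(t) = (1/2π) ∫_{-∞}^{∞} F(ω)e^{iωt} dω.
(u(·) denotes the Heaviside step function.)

f(t) = 7 t^{2} e^{- \frac{3 t}{2}} \sin{\left(2 t \right)} u\left(t\right)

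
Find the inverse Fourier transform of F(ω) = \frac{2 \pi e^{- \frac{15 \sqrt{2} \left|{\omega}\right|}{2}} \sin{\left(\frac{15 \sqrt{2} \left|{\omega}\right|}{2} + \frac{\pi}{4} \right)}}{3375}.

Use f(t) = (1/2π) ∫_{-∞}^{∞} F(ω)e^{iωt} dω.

f(t) = \frac{2}{t^{4} + 50625}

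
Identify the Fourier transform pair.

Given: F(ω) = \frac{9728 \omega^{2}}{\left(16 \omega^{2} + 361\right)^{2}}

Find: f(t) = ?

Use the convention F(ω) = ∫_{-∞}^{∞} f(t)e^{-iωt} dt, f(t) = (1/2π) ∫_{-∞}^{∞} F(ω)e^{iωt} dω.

f(t) = 2 \left(1 - \frac{19 \left|{t}\right|}{4}\right) e^{- \frac{19 \left|{t}\right|}{4}}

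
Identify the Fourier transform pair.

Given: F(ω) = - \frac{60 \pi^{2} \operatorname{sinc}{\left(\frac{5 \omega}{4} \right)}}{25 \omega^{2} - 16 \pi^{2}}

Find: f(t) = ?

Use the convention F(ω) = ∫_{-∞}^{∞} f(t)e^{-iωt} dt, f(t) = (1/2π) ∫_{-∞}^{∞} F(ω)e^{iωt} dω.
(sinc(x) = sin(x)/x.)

f(t) = 3 \left(\begin{cases} \frac{\cos{\left(\frac{4 \pi t}{5} \right)}}{2} + \frac{1}{2} & \text{for}\: \left|{t}\right| < \frac{5}{4} \\0 & \text{otherwise} \end{cases}\right)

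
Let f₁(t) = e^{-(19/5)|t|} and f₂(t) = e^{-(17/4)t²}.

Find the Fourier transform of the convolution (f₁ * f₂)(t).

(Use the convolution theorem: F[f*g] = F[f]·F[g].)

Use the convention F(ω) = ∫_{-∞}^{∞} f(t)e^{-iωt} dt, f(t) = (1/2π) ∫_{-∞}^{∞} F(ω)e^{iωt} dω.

F[f₁*f₂](ω) = \frac{380 \sqrt{17} \sqrt{\pi} e^{- \frac{\omega^{2}}{17}}}{17 \left(25 \omega^{2} + 361\right)}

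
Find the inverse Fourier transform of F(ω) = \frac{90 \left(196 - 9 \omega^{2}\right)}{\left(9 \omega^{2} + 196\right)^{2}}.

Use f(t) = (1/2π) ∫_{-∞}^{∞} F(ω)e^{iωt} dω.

f(t) = 5 e^{- \frac{14 \left|{t}\right|}{3}} \left|{t}\right|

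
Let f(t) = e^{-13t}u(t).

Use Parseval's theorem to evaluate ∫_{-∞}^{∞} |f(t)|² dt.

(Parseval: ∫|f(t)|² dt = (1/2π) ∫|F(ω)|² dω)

∫|f(t)|² dt = \frac{1}{26}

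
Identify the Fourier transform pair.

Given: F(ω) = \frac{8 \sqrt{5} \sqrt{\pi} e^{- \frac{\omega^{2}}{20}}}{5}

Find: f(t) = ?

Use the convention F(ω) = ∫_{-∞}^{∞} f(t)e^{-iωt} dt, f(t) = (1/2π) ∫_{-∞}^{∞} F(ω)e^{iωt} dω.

f(t) = 8 e^{- 5 t^{2}}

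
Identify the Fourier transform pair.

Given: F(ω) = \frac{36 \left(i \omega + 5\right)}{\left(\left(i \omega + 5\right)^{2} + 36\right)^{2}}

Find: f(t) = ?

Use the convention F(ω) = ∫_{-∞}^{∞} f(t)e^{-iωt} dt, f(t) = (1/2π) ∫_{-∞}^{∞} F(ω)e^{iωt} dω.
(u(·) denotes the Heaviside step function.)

f(t) = 3 t e^{- 5 t} \sin{\left(6 t \right)} u\left(t\right)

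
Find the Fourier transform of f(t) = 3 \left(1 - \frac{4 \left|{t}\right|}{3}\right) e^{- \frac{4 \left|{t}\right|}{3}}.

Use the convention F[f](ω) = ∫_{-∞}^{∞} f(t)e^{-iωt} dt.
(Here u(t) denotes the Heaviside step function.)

F(ω) = \frac{1296 \omega^{2}}{\left(9 \omega^{2} + 16\right)^{2}}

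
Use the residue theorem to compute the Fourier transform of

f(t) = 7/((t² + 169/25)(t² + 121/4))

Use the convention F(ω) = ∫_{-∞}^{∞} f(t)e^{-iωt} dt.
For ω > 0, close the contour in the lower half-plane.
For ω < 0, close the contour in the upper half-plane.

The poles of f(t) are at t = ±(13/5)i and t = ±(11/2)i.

Let g(z) = f(z)e^{-iωz}; for large |z| the factor e^{-iωz} decays in the lower half-plane when ω > 0 and in the upper half-plane when ω < 0.

Case ω > 0 (lower half-plane, clockwise contour ⇒ F(ω) = -2πi·ΣRes):
  Res_{z = - \frac{13 i}{5}} g(z) = \frac{1750 i e^{- \frac{13 \omega}{5}}}{30537}
  Res_{z = - \frac{11 i}{2}} g(z) = - \frac{700 i e^{- \frac{11 \omega}{2}}}{25839}
  F(ω) = -2πi·ΣRes = - \frac{1400 \pi e^{- \frac{11 \omega}{2}}}{25839} + \frac{3500 \pi e^{- \frac{13 \omega}{5}}}{30537}

Case ω < 0 (upper half-plane, counterclockwise contour ⇒ F(ω) = +2πi·ΣRes):
  Res_{z = \frac{13 i}{5}} g(z) = - \frac{1750 i e^{\frac{13 \omega}{5}}}{30537}
  Res_{z = \frac{11 i}{2}} g(z) = \frac{700 i e^{\frac{11 \omega}{2}}}{25839}
  F(ω) = 2πi·ΣRes = \frac{700 \pi \left(55 e^{\frac{13 \omega}{5}} - 26 e^{\frac{11 \omega}{2}}\right)}{335907}

Both cases combine into a single formula in |ω|:

F(ω) = - \frac{1400 \pi e^{- \frac{11 \left|{\omega}\right|}{2}}}{25839} + \frac{3500 \pi e^{- \frac{13 \left|{\omega}\right|}{5}}}{30537}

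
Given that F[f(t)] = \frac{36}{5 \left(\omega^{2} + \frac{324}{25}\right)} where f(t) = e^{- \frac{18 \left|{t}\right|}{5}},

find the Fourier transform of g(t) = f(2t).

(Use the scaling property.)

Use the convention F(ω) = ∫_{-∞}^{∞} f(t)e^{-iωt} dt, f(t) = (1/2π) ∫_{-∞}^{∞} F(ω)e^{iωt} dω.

F[g](ω) = \frac{360}{25 \omega^{2} + 1296}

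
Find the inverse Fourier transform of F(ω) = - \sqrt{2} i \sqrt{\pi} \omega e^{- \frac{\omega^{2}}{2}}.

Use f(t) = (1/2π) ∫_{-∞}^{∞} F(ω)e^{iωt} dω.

f(t) = t e^{- \frac{t^{2}}{2}}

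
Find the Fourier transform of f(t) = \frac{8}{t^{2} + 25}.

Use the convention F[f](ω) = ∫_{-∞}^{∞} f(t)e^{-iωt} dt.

F(ω) = \frac{8 \pi e^{- 5 \left|{\omega}\right|}}{5}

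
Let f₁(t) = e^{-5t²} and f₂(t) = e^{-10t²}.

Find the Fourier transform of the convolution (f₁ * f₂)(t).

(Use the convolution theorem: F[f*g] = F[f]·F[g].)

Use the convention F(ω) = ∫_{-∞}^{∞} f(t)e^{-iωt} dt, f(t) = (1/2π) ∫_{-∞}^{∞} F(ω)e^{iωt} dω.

F[f₁*f₂](ω) = \frac{\sqrt{2} \pi e^{- \frac{3 \omega^{2}}{40}}}{10}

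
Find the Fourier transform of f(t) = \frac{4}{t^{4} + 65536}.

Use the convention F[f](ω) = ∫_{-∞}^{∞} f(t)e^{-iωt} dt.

F(ω) = \frac{\pi e^{- 8 \sqrt{2} \left|{\omega}\right|} \sin{\left(8 \sqrt{2} \left|{\omega}\right| + \frac{\pi}{4} \right)}}{1024}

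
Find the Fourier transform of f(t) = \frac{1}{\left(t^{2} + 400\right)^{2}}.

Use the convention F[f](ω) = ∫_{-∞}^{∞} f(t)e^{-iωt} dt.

F(ω) = \frac{\pi \left(20 \left|{\omega}\right| + 1\right) e^{- 20 \left|{\omega}\right|}}{16000}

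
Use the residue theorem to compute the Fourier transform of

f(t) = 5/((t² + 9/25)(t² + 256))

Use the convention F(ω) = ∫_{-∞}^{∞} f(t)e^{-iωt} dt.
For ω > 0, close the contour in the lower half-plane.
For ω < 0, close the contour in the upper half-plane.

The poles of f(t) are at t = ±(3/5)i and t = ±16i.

Let g(z) = f(z)e^{-iωz}; for large |z| the factor e^{-iωz} decays in the lower half-plane when ω > 0 and in the upper half-plane when ω < 0.

Case ω > 0 (lower half-plane, clockwise contour ⇒ F(ω) = -2πi·ΣRes):
  Res_{z = - \frac{3 i}{5}} g(z) = \frac{625 i e^{- \frac{3 \omega}{5}}}{38346}
  Res_{z = - 16 i} g(z) = - \frac{125 i e^{- 16 \omega}}{204512}
  F(ω) = -2πi·ΣRes = - \frac{125 \pi e^{- 16 \omega}}{102256} + \frac{625 \pi e^{- \frac{3 \omega}{5}}}{19173}

Case ω < 0 (upper half-plane, counterclockwise contour ⇒ F(ω) = +2πi·ΣRes):
  Res_{z = \frac{3 i}{5}} g(z) = - \frac{625 i e^{\frac{3 \omega}{5}}}{38346}
  Res_{z = 16 i} g(z) = \frac{125 i e^{16 \omega}}{204512}
  F(ω) = 2πi·ΣRes = \frac{125 \pi \left(80 e^{\frac{3 \omega}{5}} - 3 e^{16 \omega}\right)}{306768}

Both cases combine into a single formula in |ω|:

F(ω) = - \frac{125 \pi e^{- 16 \left|{\omega}\right|}}{102256} + \frac{625 \pi e^{- \frac{3 \left|{\omega}\right|}{5}}}{19173}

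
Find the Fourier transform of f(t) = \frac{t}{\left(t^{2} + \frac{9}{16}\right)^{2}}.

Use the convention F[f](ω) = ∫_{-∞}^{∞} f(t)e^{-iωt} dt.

F(ω) = - \frac{2 i \pi \omega e^{- \frac{3 \left|{\omega}\right|}{4}}}{3}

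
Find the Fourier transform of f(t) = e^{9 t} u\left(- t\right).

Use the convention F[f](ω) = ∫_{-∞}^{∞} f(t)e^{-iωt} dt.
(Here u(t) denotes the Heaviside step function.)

F(ω) = \frac{i}{\omega + 9 i}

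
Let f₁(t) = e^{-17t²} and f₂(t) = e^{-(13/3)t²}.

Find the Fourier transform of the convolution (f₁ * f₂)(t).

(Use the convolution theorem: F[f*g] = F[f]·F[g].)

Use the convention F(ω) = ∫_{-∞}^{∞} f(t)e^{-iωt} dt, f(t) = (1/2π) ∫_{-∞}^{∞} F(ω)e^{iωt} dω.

F[f₁*f₂](ω) = \frac{\sqrt{663} \pi e^{- \frac{16 \omega^{2}}{221}}}{221}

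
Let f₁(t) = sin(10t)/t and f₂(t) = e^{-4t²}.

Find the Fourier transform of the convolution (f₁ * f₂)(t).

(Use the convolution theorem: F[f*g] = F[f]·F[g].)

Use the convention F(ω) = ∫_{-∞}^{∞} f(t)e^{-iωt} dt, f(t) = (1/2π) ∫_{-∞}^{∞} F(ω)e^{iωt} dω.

F[f₁*f₂](ω) = \begin{cases} \frac{\pi^{\frac{3}{2}} e^{- \frac{\omega^{2}}{16}}}{2} & \text{for}\: \omega > -10 \wedge \omega < 10 \\0 & \text{otherwise} \end{cases}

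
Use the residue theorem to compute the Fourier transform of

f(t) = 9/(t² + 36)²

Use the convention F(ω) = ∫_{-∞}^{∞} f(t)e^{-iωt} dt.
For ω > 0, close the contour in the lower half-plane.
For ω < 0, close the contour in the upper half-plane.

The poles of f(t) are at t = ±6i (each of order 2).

Let g(z) = f(z)e^{-iωz}; for large |z| the factor e^{-iωz} decays in the lower half-plane when ω > 0 and in the upper half-plane when ω < 0.

Case ω > 0 (lower half-plane, clockwise contour ⇒ F(ω) = -2πi·ΣRes):
  Res_{z = - 6 i} g(z) = \frac{i \left(6 \omega + 1\right) e^{- 6 \omega}}{96} (pole of order 2)
  F(ω) = -2πi·ΣRes = \frac{\pi \left(6 \omega + 1\right) e^{- 6 \omega}}{48}

Case ω < 0 (upper half-plane, counterclockwise contour ⇒ F(ω) = +2πi·ΣRes):
  Res_{z = 6 i} g(z) = \frac{i \left(6 \omega - 1\right) e^{6 \omega}}{96} (pole of order 2)
  F(ω) = 2πi·ΣRes = \frac{\pi \left(1 - 6 \omega\right) e^{6 \omega}}{48}

Both cases combine into a single formula in |ω|:

F(ω) = \frac{\pi \left(6 \left|{\omega}\right| + 1\right) e^{- 6 \left|{\omega}\right|}}{48}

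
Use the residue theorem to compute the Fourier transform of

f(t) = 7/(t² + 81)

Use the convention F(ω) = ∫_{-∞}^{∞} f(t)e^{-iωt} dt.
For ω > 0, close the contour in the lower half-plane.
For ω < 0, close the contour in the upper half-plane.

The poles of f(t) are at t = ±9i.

Let g(z) = f(z)e^{-iωz}; for large |z| the factor e^{-iωz} decays in the lower half-plane when ω > 0 and in the upper half-plane when ω < 0.

Case ω > 0 (lower half-plane, clockwise contour ⇒ F(ω) = -2πi·ΣRes):
  Res_{z = - 9 i} g(z) = \frac{7 i e^{- 9 \omega}}{18}
  F(ω) = -2πi·ΣRes = \frac{7 \pi e^{- 9 \omega}}{9}

Case ω < 0 (upper half-plane, counterclockwise contour ⇒ F(ω) = +2πi·ΣRes):
  Res_{z = 9 i} g(z) = - \frac{7 i e^{9 \omega}}{18}
  F(ω) = 2πi·ΣRes = \frac{7 \pi e^{9 \omega}}{9}

Both cases combine into a single formula in |ω|:

F(ω) = \frac{7 \pi e^{- 9 \left|{\omega}\right|}}{9}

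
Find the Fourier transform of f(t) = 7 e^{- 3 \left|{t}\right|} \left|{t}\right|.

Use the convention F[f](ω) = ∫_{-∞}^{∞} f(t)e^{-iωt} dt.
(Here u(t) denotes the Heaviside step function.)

F(ω) = \frac{14 \left(9 - \omega^{2}\right)}{\left(\omega^{2} + 9\right)^{2}}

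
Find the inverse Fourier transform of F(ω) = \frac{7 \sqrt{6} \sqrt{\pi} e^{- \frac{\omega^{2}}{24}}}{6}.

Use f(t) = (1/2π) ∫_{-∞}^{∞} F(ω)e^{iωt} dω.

f(t) = 7 e^{- 6 t^{2}}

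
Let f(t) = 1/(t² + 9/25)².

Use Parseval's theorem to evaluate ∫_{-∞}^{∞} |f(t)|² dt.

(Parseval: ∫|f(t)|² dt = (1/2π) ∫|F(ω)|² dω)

∫|f(t)|² dt = \frac{390625 \pi}{34992}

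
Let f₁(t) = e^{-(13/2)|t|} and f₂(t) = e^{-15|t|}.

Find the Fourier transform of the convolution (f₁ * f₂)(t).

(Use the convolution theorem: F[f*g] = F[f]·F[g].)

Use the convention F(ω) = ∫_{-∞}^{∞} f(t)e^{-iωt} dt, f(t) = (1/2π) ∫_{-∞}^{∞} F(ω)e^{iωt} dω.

F[f₁*f₂](ω) = \frac{1560}{\left(\omega^{2} + 225\right) \left(4 \omega^{2} + 169\right)}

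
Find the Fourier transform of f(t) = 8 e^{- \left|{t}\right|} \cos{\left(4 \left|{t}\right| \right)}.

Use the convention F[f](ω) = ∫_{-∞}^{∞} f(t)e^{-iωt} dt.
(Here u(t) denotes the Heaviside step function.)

F(ω) = \frac{16 \left(\omega^{2} + 17\right)}{\omega^{4} - 30 \omega^{2} + 289}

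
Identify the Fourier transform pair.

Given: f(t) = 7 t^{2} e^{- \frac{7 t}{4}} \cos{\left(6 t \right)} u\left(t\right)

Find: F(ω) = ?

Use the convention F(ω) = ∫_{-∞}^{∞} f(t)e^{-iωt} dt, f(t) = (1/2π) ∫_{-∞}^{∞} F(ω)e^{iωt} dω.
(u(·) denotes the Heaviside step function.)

F(ω) = \frac{896 \left(- 6912 i \omega + \left(4 i \omega + 7\right)^{3} - 12096\right)}{\left(\left(4 i \omega + 7\right)^{2} + 576\right)^{3}}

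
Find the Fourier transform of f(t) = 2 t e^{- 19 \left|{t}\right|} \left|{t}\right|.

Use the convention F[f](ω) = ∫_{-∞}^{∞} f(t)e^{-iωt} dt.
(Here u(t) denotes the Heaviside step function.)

F(ω) = \frac{8 i \omega \left(\omega^{2} - 1083\right)}{\left(\omega^{2} + 361\right)^{3}}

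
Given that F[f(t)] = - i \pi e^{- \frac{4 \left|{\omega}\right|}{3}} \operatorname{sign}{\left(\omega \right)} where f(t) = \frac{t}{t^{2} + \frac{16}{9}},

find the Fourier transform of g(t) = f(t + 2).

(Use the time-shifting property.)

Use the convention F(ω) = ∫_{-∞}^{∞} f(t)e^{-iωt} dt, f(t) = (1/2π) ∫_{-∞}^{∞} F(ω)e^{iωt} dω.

F[g](ω) = - i \pi e^{2 i \omega} e^{- \frac{4 \left|{\omega}\right|}{3}} \operatorname{sign}{\left(\omega \right)}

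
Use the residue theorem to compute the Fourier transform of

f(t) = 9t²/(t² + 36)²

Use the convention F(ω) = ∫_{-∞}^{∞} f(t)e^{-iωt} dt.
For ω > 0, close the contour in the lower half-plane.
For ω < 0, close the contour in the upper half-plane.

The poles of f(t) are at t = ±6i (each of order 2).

Let g(z) = f(z)e^{-iωz}; for large |z| the factor e^{-iωz} decays in the lower half-plane when ω > 0 and in the upper half-plane when ω < 0.

Case ω > 0 (lower half-plane, clockwise contour ⇒ F(ω) = -2πi·ΣRes):
  Res_{z = - 6 i} g(z) = \frac{3 i \left(1 - 6 \omega\right) e^{- 6 \omega}}{8} (pole of order 2)
  F(ω) = -2πi·ΣRes = \frac{3 \pi \left(1 - 6 \omega\right) e^{- 6 \omega}}{4}

Case ω < 0 (upper half-plane, counterclockwise contour ⇒ F(ω) = +2πi·ΣRes):
  Res_{z = 6 i} g(z) = \frac{3 i \left(- 6 \omega - 1\right) e^{6 \omega}}{8} (pole of order 2)
  F(ω) = 2πi·ΣRes = \frac{3 \pi \left(6 \omega + 1\right) e^{6 \omega}}{4}

Both cases combine into a single formula in |ω|:

F(ω) = \frac{3 \pi \left(1 - 6 \left|{\omega}\right|\right) e^{- 6 \left|{\omega}\right|}}{4}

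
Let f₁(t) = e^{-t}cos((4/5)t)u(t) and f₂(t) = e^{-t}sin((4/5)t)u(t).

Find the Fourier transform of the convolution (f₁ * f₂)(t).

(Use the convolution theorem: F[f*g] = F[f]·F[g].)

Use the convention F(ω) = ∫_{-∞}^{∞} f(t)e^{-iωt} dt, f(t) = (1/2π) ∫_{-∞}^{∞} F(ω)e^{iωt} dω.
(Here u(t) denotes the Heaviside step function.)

F[f₁*f₂](ω) = \frac{500 \left(i \omega + 1\right)}{\left(25 \left(i \omega + 1\right)^{2} + 16\right)^{2}}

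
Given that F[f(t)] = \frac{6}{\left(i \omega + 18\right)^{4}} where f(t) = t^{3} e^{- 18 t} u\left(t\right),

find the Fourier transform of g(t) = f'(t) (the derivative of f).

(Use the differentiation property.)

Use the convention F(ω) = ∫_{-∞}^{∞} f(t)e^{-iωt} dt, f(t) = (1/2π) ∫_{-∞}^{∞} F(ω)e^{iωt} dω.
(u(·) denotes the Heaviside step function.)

F[g](ω) = \frac{6 i \omega}{\left(i \omega + 18\right)^{4}}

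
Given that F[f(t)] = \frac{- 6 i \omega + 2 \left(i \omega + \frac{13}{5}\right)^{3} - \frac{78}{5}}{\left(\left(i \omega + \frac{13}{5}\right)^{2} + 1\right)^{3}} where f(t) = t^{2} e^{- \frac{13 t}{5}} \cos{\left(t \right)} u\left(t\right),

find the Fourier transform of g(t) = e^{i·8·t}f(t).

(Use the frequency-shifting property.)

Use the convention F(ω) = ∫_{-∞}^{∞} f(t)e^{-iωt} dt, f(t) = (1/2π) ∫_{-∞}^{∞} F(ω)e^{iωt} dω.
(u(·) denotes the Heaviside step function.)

F[g](ω) = \frac{250 \left(375 i \left(8 - \omega\right) + \left(5 i \left(\omega - 8\right) + 13\right)^{3} - 975\right)}{\left(\left(5 i \left(\omega - 8\right) + 13\right)^{2} + 25\right)^{3}}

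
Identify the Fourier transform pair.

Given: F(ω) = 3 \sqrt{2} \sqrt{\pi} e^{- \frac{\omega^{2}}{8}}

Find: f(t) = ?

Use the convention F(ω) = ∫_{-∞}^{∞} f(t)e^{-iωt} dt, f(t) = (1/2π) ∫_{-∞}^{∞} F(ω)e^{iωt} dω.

f(t) = 6 e^{- 2 t^{2}}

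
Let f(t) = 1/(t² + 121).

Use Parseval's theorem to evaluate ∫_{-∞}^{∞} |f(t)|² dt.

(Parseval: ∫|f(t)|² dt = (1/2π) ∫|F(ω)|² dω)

∫|f(t)|² dt = \frac{\pi}{2662}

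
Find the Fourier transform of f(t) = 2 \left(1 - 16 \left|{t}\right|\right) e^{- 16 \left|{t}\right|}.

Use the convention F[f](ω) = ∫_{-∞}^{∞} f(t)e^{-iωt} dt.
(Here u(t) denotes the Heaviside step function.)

F(ω) = \frac{128 \omega^{2}}{\left(\omega^{2} + 256\right)^{2}}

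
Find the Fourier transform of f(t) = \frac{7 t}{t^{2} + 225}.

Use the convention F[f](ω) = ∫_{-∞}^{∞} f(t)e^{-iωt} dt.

F(ω) = - 7 i \pi e^{- 15 \left|{\omega}\right|} \operatorname{sign}{\left(\omega \right)}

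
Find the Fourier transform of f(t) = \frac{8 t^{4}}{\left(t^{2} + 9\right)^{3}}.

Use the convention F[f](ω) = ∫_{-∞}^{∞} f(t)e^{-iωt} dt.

F(ω) = \pi \left(3 \omega^{2} - 5 \left|{\omega}\right| + 1\right) e^{- 3 \left|{\omega}\right|}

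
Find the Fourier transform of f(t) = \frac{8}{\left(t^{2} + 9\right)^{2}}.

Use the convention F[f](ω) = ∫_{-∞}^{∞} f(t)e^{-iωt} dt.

F(ω) = \frac{4 \pi \left(3 \left|{\omega}\right| + 1\right) e^{- 3 \left|{\omega}\right|}}{27}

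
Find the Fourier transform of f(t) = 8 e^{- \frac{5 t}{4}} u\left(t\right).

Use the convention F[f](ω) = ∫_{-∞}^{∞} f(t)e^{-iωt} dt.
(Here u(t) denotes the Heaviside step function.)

F(ω) = \frac{32}{4 i \omega + 5}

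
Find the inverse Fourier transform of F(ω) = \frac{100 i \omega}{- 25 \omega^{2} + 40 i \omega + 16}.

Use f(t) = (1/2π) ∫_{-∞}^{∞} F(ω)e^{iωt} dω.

f(t) = 4 \left(1 - \frac{4 t}{5}\right) e^{- \frac{4 t}{5}} u\left(t\right)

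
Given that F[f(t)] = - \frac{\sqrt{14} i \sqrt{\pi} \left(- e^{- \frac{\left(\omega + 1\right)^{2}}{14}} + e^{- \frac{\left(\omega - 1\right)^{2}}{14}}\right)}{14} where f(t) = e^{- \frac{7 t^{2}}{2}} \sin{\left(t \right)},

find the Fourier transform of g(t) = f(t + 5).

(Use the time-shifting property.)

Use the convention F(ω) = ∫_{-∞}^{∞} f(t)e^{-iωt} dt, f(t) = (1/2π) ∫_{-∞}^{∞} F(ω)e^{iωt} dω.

F[g](ω) = \frac{\sqrt{14} i \sqrt{\pi} \left(1 - e^{\frac{2 \omega}{7}}\right) e^{- \frac{\omega^{2}}{14} - \frac{\omega}{7} + 5 i \omega - \frac{1}{14}}}{14}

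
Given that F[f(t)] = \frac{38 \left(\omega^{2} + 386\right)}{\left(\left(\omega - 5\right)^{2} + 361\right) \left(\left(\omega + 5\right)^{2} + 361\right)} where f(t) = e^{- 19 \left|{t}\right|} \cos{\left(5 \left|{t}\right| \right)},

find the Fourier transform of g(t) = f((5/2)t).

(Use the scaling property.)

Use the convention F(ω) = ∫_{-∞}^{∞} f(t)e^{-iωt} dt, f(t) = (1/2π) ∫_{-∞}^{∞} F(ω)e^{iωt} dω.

F[g](ω) = \frac{190 \left(2 \omega^{2} + 4825\right)}{4 \omega^{4} + 16800 \omega^{2} + 23280625}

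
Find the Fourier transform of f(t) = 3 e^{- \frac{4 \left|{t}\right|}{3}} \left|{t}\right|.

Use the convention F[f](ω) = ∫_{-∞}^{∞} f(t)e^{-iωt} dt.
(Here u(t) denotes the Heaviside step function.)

F(ω) = \frac{54 \left(16 - 9 \omega^{2}\right)}{\left(9 \omega^{2} + 16\right)^{2}}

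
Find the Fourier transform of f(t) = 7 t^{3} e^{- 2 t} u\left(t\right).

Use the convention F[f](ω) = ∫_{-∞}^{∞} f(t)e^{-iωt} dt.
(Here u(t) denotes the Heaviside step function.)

F(ω) = \frac{42}{\left(i \omega + 2\right)^{4}}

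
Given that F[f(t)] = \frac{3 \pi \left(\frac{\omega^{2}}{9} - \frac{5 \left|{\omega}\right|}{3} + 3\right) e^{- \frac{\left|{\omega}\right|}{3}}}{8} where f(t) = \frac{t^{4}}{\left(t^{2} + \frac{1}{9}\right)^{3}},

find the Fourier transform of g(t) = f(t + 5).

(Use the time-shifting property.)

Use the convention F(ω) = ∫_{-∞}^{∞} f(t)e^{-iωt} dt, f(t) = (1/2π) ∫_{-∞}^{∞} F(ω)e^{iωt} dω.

F[g](ω) = \frac{\pi \left(\omega^{2} - 15 \left|{\omega}\right| + 27\right) e^{5 i \omega - \frac{\left|{\omega}\right|}{3}}}{24}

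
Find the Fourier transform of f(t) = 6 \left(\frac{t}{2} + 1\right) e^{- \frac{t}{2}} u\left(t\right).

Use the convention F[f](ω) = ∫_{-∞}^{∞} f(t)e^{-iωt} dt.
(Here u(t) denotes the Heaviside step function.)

F(ω) = \frac{24 \left(- i \omega - 1\right)}{4 \omega^{2} - 4 i \omega - 1}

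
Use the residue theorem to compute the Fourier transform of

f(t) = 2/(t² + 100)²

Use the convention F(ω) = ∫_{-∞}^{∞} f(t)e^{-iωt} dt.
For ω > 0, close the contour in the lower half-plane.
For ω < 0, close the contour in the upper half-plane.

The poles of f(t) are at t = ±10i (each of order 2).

Let g(z) = f(z)e^{-iωz}; for large |z| the factor e^{-iωz} decays in the lower half-plane when ω > 0 and in the upper half-plane when ω < 0.

Case ω > 0 (lower half-plane, clockwise contour ⇒ F(ω) = -2πi·ΣRes):
  Res_{z = - 10 i} g(z) = \frac{i \left(10 \omega + 1\right) e^{- 10 \omega}}{2000} (pole of order 2)
  F(ω) = -2πi·ΣRes = \frac{\pi \left(10 \omega + 1\right) e^{- 10 \omega}}{1000}

Case ω < 0 (upper half-plane, counterclockwise contour ⇒ F(ω) = +2πi·ΣRes):
  Res_{z = 10 i} g(z) = \frac{i \left(10 \omega - 1\right) e^{10 \omega}}{2000} (pole of order 2)
  F(ω) = 2πi·ΣRes = \frac{\pi \left(1 - 10 \omega\right) e^{10 \omega}}{1000}

Both cases combine into a single formula in |ω|:

F(ω) = \frac{\pi \left(10 \left|{\omega}\right| + 1\right) e^{- 10 \left|{\omega}\right|}}{1000}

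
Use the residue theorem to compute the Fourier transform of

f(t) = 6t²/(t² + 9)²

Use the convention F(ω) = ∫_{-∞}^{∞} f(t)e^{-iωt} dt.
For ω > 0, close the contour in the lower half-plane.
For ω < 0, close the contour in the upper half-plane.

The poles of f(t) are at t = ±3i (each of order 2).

Let g(z) = f(z)e^{-iωz}; for large |z| the factor e^{-iωz} decays in the lower half-plane when ω > 0 and in the upper half-plane when ω < 0.

Case ω > 0 (lower half-plane, clockwise contour ⇒ F(ω) = -2πi·ΣRes):
  Res_{z = - 3 i} g(z) = \frac{i \left(1 - 3 \omega\right) e^{- 3 \omega}}{2} (pole of order 2)
  F(ω) = -2πi·ΣRes = \pi \left(1 - 3 \omega\right) e^{- 3 \omega}

Case ω < 0 (upper half-plane, counterclockwise contour ⇒ F(ω) = +2πi·ΣRes):
  Res_{z = 3 i} g(z) = \frac{i \left(- 3 \omega - 1\right) e^{3 \omega}}{2} (pole of order 2)
  F(ω) = 2πi·ΣRes = \pi \left(3 \omega + 1\right) e^{3 \omega}

Both cases combine into a single formula in |ω|:

F(ω) = \pi \left(1 - 3 \left|{\omega}\right|\right) e^{- 3 \left|{\omega}\right|}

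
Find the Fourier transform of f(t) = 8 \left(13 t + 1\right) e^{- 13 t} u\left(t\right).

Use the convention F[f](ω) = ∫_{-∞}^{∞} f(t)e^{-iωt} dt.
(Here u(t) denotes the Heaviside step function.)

F(ω) = \frac{8 \left(- i \omega - 26\right)}{\omega^{2} - 26 i \omega - 169}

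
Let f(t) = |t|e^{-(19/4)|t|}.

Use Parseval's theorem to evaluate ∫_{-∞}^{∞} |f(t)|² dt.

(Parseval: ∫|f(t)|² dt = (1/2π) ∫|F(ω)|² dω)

∫|f(t)|² dt = \frac{32}{6859}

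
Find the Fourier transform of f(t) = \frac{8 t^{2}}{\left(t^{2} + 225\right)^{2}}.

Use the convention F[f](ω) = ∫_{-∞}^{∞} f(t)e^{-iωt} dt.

F(ω) = \frac{4 \pi \left(1 - 15 \left|{\omega}\right|\right) e^{- 15 \left|{\omega}\right|}}{15}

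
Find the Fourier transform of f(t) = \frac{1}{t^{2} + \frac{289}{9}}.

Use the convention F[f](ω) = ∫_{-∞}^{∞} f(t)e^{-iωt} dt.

F(ω) = \frac{3 \pi e^{- \frac{17 \left|{\omega}\right|}{3}}}{17}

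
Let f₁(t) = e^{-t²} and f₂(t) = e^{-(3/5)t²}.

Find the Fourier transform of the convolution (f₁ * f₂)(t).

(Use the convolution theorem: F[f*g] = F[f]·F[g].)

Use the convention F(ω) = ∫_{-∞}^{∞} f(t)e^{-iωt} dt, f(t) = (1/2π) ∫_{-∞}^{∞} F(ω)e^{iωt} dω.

F[f₁*f₂](ω) = \frac{\sqrt{15} \pi e^{- \frac{2 \omega^{2}}{3}}}{3}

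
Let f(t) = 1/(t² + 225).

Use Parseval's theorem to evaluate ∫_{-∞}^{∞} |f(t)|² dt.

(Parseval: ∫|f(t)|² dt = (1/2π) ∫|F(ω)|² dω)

∫|f(t)|² dt = \frac{\pi}{6750}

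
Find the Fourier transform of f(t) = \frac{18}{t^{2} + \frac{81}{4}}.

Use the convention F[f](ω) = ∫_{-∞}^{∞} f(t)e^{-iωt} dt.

F(ω) = 4 \pi e^{- \frac{9 \left|{\omega}\right|}{2}}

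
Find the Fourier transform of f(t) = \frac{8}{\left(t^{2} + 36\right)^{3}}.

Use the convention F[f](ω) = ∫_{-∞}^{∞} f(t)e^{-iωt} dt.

F(ω) = \frac{\pi \left(12 \omega^{2} + 6 \left|{\omega}\right| + 1\right) e^{- 6 \left|{\omega}\right|}}{2592}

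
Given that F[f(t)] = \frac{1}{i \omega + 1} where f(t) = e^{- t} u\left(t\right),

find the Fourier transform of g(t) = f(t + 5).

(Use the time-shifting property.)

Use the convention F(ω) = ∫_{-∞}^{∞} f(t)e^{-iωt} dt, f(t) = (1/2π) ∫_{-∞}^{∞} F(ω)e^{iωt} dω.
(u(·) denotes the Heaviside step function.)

F[g](ω) = \frac{e^{5 i \omega}}{i \omega + 1}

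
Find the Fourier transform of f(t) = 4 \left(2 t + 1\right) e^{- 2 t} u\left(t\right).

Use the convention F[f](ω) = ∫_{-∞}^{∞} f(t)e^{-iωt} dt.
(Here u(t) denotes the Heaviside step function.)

F(ω) = \frac{4 \left(- i \omega - 4\right)}{\omega^{2} - 4 i \omega - 4}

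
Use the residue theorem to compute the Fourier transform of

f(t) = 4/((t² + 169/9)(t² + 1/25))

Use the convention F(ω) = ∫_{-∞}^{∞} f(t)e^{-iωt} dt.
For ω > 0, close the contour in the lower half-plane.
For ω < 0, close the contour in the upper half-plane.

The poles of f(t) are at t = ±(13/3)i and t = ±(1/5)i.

Let g(z) = f(z)e^{-iωz}; for large |z| the factor e^{-iωz} decays in the lower half-plane when ω > 0 and in the upper half-plane when ω < 0.

Case ω > 0 (lower half-plane, clockwise contour ⇒ F(ω) = -2πi·ΣRes):
  Res_{z = - \frac{13 i}{3}} g(z) = - \frac{675 i e^{- \frac{13 \omega}{3}}}{27404}
  Res_{z = - \frac{i}{5}} g(z) = \frac{1125 i e^{- \frac{\omega}{5}}}{2108}
  F(ω) = -2πi·ΣRes = - \frac{675 \pi e^{- \frac{13 \omega}{3}}}{13702} + \frac{1125 \pi e^{- \frac{\omega}{5}}}{1054}

Case ω < 0 (upper half-plane, counterclockwise contour ⇒ F(ω) = +2πi·ΣRes):
  Res_{z = \frac{13 i}{3}} g(z) = \frac{675 i e^{\frac{13 \omega}{3}}}{27404}
  Res_{z = \frac{i}{5}} g(z) = - \frac{1125 i e^{\frac{\omega}{5}}}{2108}
  F(ω) = 2πi·ΣRes = \frac{225 \pi \left(65 e^{\frac{\omega}{5}} - 3 e^{\frac{13 \omega}{3}}\right)}{13702}

Both cases combine into a single formula in |ω|:

F(ω) = - \frac{675 \pi e^{- \frac{13 \left|{\omega}\right|}{3}}}{13702} + \frac{1125 \pi e^{- \frac{\left|{\omega}\right|}{5}}}{1054}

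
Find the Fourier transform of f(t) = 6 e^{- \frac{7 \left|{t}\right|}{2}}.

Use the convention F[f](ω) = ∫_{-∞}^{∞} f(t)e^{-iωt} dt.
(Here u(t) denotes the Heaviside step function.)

F(ω) = \frac{168}{4 \omega^{2} + 49}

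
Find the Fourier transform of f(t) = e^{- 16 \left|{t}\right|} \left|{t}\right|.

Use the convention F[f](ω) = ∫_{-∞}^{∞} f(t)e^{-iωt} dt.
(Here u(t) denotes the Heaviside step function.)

F(ω) = \frac{2 \left(256 - \omega^{2}\right)}{\left(\omega^{2} + 256\right)^{2}}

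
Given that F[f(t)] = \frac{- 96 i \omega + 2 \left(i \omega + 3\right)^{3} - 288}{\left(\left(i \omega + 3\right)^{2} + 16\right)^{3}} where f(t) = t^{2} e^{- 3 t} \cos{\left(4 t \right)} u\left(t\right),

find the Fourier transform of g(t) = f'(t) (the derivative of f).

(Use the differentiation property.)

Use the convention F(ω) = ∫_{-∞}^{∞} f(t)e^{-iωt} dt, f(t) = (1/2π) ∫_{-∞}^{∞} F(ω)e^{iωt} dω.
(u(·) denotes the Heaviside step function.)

F[g](ω) = - \frac{2 i \omega \left(48 i \omega - \left(i \omega + 3\right)^{3} + 144\right)}{\left(\left(i \omega + 3\right)^{2} + 16\right)^{3}}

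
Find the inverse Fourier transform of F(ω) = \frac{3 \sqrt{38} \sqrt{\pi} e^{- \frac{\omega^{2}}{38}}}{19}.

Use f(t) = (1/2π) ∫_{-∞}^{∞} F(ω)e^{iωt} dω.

f(t) = 3 e^{- \frac{19 t^{2}}{2}}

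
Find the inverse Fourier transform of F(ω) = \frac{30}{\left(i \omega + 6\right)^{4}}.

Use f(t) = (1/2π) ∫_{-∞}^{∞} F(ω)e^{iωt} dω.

f(t) = 5 t^{3} e^{- 6 t} u\left(t\right)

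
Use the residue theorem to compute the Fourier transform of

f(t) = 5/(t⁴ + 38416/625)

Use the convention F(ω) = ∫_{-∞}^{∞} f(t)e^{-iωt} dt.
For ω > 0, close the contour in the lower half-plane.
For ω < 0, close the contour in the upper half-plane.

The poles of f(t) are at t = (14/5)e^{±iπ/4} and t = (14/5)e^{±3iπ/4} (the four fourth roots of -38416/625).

Let g(z) = f(z)e^{-iωz}; for large |z| the factor e^{-iωz} decays in the lower half-plane when ω > 0 and in the upper half-plane when ω < 0.

Case ω > 0 (lower half-plane, clockwise contour ⇒ F(ω) = -2πi·ΣRes):
  Res_{z = - \frac{7 \sqrt{2}}{5} - \frac{7 \sqrt{2} i}{5}} g(z) = \frac{625 \sqrt{2} i \left(1 - i\right) e^{\frac{7 \sqrt{2} \omega \left(-1 + i\right)}{5}}}{21952}
  Res_{z = \frac{7 \sqrt{2}}{5} - \frac{7 \sqrt{2} i}{5}} g(z) = \frac{625 \sqrt{2} i \left(1 + i\right) e^{- \frac{7 \sqrt{2} \omega \left(1 + i\right)}{5}}}{21952}
  F(ω) = -2πi·ΣRes = \frac{625 \sqrt{2} \pi \left(1 - i\right) \left(e^{\frac{14 \sqrt{2} i \omega}{5}} + i\right) e^{- \frac{7 \sqrt{2} \omega \left(1 + i\right)}{5}}}{10976} = \frac{625 \pi e^{- \frac{7 \sqrt{2} \omega}{5}} \sin{\left(\frac{7 \sqrt{2} \omega}{5} + \frac{\pi}{4} \right)}}{2744}

Case ω < 0 (upper half-plane, counterclockwise contour ⇒ F(ω) = +2πi·ΣRes):
  Res_{z = \frac{7 \sqrt{2}}{5} + \frac{7 \sqrt{2} i}{5}} g(z) = \frac{625 \sqrt{2} i \left(-1 + i\right) e^{\frac{7 \sqrt{2} \omega \left(1 - i\right)}{5}}}{21952}
  Res_{z = - \frac{7 \sqrt{2}}{5} + \frac{7 \sqrt{2} i}{5}} g(z) = \frac{625 \sqrt{2} \left(1 - i\right) e^{\frac{7 \sqrt{2} \omega \left(1 + i\right)}{5}}}{21952}
  F(ω) = 2πi·ΣRes = - \frac{625 \sqrt{2} i \pi \left(i \left(1 - i\right) e^{\frac{7 \sqrt{2} \omega \left(1 - i\right)}{5}} - \left(1 - i\right) e^{\frac{7 \sqrt{2} \omega \left(1 + i\right)}{5}}\right)}{10976} = \frac{625 \pi e^{\frac{7 \sqrt{2} \omega}{5}} \cos{\left(\frac{7 \sqrt{2} \omega}{5} + \frac{\pi}{4} \right)}}{2744}

Both cases combine into a single formula in |ω|:

F(ω) = \frac{625 \pi e^{- \frac{7 \sqrt{2} \left|{\omega}\right|}{5}} \sin{\left(\frac{7 \sqrt{2} \left|{\omega}\right|}{5} + \frac{\pi}{4} \right)}}{2744}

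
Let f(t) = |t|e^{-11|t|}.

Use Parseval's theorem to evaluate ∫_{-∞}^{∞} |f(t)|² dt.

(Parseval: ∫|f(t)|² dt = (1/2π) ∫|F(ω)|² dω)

∫|f(t)|² dt = \frac{1}{2662}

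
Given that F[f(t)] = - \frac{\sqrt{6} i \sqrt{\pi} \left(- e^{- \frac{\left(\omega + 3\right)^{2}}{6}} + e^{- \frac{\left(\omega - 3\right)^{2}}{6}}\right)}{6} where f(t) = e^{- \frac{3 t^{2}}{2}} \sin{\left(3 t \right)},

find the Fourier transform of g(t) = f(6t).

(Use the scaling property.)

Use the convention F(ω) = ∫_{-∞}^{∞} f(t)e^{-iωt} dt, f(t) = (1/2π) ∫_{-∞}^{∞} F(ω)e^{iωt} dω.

F[g](ω) = \frac{\sqrt{6} i \sqrt{\pi} \left(1 - e^{\frac{\omega}{3}}\right) e^{- \frac{\omega^{2}}{216} - \frac{\omega}{6} - \frac{3}{2}}}{36}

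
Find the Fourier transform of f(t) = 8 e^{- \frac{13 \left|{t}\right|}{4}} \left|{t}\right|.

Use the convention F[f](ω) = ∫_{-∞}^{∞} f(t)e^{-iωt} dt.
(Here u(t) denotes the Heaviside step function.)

F(ω) = \frac{256 \left(169 - 16 \omega^{2}\right)}{\left(16 \omega^{2} + 169\right)^{2}}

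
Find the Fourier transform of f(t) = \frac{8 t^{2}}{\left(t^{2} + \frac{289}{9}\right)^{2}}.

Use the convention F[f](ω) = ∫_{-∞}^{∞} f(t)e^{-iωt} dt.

F(ω) = \frac{4 \pi \left(3 - 17 \left|{\omega}\right|\right) e^{- \frac{17 \left|{\omega}\right|}{3}}}{17}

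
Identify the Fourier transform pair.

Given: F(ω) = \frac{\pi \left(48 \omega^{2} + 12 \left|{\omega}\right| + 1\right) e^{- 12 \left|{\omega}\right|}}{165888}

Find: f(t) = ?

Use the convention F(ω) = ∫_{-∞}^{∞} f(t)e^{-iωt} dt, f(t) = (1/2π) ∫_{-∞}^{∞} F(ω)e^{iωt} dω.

f(t) = \frac{4}{\left(t^{2} + 144\right)^{3}}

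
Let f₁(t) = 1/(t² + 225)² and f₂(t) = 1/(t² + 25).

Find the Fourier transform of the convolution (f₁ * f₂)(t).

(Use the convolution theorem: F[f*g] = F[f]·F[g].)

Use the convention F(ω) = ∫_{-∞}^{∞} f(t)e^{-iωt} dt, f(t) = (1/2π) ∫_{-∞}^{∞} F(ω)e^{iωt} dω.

F[f₁*f₂](ω) = \frac{\pi^{2} \left(15 \left|{\omega}\right| + 1\right) e^{- 20 \left|{\omega}\right|}}{33750}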